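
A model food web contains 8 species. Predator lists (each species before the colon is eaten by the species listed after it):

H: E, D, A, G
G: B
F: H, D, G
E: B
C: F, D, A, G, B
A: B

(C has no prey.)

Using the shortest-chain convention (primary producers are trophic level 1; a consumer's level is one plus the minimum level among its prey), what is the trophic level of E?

Trophic level 4

C is a producer → level 1.
F eats C → level 2.
H eats F → level 3.
E eats H → level 4.
No prey of E is below level 3, so 4 is the minimum.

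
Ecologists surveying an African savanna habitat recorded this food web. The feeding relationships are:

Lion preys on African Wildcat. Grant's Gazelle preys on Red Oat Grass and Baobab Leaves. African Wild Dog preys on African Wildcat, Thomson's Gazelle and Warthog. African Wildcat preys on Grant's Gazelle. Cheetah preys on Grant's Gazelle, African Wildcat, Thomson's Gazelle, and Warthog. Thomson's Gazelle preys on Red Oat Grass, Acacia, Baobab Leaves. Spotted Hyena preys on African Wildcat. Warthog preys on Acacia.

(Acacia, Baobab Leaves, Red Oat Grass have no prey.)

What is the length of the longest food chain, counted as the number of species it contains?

One longest chain: Baobab Leaves → Grant's Gazelle → African Wildcat → Lion.
It has 4 species and 3 links.

4 species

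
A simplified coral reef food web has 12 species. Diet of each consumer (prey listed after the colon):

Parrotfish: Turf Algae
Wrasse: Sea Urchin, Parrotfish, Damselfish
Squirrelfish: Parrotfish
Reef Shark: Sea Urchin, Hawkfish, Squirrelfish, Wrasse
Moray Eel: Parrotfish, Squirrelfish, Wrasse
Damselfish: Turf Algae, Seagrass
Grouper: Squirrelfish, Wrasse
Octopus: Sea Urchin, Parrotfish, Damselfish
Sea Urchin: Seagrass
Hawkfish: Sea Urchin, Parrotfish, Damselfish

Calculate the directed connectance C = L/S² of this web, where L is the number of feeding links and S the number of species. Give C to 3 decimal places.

The web has S = 12 species and L = 23 feeding links.
C = L / S² = 23 / 144 = 0.1597 ≈ 0.160.

C = 0.160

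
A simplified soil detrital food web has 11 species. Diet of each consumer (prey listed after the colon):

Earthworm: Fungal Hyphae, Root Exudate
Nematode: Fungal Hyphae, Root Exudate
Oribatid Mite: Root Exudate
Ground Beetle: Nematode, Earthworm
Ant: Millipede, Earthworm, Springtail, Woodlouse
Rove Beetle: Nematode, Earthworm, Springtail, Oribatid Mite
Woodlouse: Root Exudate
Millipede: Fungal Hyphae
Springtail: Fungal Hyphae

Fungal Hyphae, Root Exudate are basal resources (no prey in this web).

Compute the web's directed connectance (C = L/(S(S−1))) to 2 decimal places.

C = 0.16

The web has S = 11 species and L = 18 feeding links.
C = L / (S(S−1)) = 18 / 110 = 0.1636 ≈ 0.16.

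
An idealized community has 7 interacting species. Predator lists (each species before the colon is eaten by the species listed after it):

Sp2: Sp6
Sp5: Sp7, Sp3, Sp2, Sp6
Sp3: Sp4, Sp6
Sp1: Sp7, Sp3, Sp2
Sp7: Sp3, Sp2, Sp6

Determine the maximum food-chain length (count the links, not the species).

3 links

One longest chain: Sp5 → Sp7 → Sp3 → Sp4.
It has 4 species and 3 links.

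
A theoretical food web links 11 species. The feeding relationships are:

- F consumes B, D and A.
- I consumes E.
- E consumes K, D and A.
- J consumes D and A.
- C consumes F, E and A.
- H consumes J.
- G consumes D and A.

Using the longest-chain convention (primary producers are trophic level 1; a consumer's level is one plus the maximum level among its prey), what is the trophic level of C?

B is a producer → level 1.
F eats B (level 1); other prey at levels: A 1, D 1 → level 2.
C eats F (level 2); other prey at levels: A 1, E 2 → level 3.

Trophic level 3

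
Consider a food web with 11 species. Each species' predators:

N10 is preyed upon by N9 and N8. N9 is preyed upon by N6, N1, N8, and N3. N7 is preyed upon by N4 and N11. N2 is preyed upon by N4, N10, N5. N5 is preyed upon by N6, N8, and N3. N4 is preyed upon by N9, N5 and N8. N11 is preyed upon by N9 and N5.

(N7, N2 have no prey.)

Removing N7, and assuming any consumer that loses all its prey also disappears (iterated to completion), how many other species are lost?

Remove N7.
Round 1: N11 (all prey gone) → extinct.
No further losses. Total secondary extinctions: 1.

1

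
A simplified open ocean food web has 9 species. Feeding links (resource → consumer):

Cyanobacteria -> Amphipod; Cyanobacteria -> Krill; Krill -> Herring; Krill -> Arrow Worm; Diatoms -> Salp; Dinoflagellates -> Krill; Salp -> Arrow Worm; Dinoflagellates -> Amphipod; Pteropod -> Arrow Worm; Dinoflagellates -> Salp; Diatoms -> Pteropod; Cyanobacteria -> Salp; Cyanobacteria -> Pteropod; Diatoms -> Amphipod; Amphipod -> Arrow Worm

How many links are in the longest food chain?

2 links

One longest chain: Cyanobacteria → Krill → Herring.
It has 3 species and 2 links.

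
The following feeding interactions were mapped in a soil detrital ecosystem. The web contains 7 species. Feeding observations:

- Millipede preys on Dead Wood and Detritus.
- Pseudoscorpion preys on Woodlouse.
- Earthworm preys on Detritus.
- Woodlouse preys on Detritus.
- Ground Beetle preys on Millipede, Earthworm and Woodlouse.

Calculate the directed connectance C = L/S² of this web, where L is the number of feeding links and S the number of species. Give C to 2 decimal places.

C = 0.16

The web has S = 7 species and L = 8 feeding links.
C = L / S² = 8 / 49 = 0.1633 ≈ 0.16.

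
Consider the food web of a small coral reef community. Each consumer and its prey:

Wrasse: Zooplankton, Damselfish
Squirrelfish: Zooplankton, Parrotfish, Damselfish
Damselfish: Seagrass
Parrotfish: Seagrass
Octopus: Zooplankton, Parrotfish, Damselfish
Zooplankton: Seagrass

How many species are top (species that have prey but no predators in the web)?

Top species (has prey, but nothing eats it): Octopus, Squirrelfish, Wrasse.
Count: 3.

3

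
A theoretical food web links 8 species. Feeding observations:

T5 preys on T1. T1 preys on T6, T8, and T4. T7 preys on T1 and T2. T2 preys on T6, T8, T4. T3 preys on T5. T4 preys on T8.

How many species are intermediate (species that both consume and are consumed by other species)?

Intermediate species (has both prey and predators): T4, T2, T1, T5.
Count: 4.

4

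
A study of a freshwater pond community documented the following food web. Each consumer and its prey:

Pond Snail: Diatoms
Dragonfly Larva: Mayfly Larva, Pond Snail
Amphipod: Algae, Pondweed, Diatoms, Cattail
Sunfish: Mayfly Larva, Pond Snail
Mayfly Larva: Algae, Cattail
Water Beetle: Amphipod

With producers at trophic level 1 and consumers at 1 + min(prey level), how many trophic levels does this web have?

3

Producers (level 1): Algae, Pondweed, Diatoms, Cattail.
Following each consumer down to its lowest-level prey: Algae → Mayfly Larva → Dragonfly Larva (levels 1 through 3).
All prey of Dragonfly Larva (Mayfly Larva 2, Pond Snail 2) are at level 2 or above, so Dragonfly Larva is at level 1 + 2 = 3.
Every consumer has at least one prey at level 2 or below, so none exceeds level 3.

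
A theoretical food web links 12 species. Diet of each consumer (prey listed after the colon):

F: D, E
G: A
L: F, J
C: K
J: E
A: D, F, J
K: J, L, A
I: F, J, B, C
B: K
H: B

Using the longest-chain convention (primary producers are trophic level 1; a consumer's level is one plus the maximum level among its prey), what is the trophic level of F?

D is a producer → level 1.
F eats D (level 1); other prey at levels: E 1 → level 2.

Trophic level 2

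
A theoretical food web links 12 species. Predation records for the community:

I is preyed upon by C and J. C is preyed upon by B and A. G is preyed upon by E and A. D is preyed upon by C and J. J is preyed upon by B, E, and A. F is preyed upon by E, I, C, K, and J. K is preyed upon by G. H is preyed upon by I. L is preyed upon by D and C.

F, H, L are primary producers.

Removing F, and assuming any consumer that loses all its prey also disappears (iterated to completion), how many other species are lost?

2

Remove F.
Round 1: K (all prey gone) → extinct.
Round 2: G (all prey gone) → extinct.
No further losses. Total secondary extinctions: 2.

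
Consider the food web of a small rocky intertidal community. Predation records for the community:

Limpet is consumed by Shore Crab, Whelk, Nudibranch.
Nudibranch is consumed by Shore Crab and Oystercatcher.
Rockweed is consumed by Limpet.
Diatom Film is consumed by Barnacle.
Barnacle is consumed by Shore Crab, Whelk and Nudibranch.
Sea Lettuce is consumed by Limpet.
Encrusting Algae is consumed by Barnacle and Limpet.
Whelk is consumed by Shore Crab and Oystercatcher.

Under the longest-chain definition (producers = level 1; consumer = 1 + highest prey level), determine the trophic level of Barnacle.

Encrusting Algae is a producer → level 1.
Barnacle eats Encrusting Algae (level 1); other prey at levels: Diatom Film 1 → level 2.

Trophic level 2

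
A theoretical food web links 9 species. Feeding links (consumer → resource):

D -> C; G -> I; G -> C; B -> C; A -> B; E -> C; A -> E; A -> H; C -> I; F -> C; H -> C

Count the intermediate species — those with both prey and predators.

Intermediate species (has both prey and predators): C, B, H, E.
Count: 4.

4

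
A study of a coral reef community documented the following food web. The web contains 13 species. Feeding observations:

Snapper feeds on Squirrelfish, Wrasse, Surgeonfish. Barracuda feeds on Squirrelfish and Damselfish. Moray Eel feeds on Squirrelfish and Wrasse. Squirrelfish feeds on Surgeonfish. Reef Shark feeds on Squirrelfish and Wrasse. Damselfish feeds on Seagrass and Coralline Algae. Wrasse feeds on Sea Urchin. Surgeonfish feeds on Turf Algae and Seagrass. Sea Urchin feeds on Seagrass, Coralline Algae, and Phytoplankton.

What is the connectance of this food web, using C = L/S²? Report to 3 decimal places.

The web has S = 13 species and L = 18 feeding links.
C = L / S² = 18 / 169 = 0.1065 ≈ 0.107.

C = 0.107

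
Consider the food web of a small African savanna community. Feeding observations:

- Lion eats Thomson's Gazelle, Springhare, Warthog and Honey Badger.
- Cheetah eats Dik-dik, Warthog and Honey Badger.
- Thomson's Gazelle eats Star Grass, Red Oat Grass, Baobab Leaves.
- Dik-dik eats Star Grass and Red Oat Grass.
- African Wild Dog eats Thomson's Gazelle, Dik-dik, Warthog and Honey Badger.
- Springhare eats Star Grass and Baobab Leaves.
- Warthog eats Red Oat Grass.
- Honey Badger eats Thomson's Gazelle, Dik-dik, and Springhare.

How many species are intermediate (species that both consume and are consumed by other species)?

Intermediate species (has both prey and predators): Warthog, Dik-dik, Thomson's Gazelle, Springhare, Honey Badger.
Count: 5.

5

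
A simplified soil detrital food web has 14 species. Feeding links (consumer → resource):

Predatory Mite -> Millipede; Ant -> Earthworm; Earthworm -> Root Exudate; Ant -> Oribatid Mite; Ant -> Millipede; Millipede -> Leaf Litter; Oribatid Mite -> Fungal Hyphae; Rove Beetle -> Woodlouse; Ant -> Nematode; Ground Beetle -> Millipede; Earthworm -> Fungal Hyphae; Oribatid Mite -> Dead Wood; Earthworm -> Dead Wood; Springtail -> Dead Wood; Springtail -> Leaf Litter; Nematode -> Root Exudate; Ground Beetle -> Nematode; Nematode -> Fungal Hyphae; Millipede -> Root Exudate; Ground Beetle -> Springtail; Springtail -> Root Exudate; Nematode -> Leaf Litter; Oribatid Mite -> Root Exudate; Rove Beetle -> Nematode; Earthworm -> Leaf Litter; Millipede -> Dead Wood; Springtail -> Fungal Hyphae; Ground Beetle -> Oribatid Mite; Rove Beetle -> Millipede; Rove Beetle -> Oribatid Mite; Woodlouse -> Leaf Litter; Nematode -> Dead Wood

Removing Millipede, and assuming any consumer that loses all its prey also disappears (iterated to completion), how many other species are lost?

Remove Millipede.
Round 1: Predatory Mite (all prey gone) → extinct.
No further losses. Total secondary extinctions: 1.

1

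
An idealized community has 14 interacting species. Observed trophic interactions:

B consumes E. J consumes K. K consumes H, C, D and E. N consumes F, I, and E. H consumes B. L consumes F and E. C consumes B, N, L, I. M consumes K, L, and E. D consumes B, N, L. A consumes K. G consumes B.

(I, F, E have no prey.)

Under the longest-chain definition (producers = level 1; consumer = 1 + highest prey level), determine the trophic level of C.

Trophic level 3

E is a producer → level 1.
B eats E → level 2.
C eats B (level 2); other prey at levels: I 1, N 2, L 2 → level 3.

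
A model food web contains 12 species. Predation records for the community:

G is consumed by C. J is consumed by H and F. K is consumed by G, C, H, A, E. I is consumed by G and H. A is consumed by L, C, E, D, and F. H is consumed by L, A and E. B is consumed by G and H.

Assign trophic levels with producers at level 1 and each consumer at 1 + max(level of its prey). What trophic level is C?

Trophic level 4

J is a producer → level 1.
H eats J (level 1); other prey at levels: I 1, K 1, B 1 → level 2.
A eats H (level 2); other prey at levels: K 1 → level 3.
C eats A (level 3); other prey at levels: K 1, G 2 → level 4.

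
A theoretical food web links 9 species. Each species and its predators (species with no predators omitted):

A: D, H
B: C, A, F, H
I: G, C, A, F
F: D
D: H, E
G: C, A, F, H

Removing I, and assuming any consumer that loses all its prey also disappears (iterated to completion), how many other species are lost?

Remove I.
Round 1: G (all prey gone) → extinct.
No further losses. Total secondary extinctions: 1.

1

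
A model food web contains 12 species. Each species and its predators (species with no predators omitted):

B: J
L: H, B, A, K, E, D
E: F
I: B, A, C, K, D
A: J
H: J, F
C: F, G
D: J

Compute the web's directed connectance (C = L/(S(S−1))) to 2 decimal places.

C = 0.14

The web has S = 12 species and L = 19 feeding links.
C = L / (S(S−1)) = 19 / 132 = 0.1439 ≈ 0.14.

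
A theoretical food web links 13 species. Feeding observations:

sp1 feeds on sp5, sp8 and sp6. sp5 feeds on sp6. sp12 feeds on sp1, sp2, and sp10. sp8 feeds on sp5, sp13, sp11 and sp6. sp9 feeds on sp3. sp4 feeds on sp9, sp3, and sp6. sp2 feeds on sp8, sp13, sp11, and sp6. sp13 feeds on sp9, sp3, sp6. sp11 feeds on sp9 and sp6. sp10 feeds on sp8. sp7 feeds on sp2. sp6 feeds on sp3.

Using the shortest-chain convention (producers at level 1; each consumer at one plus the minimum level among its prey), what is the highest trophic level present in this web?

Producers (level 1): sp3.
Following each consumer down to its lowest-level prey: sp3 → sp6 → sp1 → sp12 (levels 1 through 4).
All prey of sp12 (sp1 3, sp2 3, sp10 4) are at level 3 or above, so sp12 is at level 1 + 3 = 4.
Every consumer has at least one prey at level 3 or below, so none exceeds level 4.

4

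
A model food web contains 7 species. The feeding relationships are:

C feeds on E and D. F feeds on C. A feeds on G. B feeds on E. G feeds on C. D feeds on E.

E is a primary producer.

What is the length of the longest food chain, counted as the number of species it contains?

One longest chain: E → D → C → G → A.
It has 5 species and 4 links.

5 species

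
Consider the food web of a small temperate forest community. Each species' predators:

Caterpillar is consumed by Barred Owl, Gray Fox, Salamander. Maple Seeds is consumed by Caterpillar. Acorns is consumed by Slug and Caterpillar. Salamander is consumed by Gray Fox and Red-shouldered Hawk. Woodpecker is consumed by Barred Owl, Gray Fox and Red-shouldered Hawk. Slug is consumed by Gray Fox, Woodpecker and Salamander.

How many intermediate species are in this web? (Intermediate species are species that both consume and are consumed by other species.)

Intermediate species (has both prey and predators): Slug, Caterpillar, Salamander, Woodpecker.
Count: 4.

4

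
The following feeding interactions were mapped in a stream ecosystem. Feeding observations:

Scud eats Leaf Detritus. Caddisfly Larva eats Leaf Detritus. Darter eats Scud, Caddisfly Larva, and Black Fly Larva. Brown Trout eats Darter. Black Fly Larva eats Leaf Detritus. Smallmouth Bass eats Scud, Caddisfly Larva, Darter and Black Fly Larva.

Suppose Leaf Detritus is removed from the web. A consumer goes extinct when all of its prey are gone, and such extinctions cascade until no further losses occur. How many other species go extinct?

Remove Leaf Detritus.
Round 1: Scud (all prey gone), Black Fly Larva (all prey gone), Caddisfly Larva (all prey gone) → extinct.
Round 2: Darter (all prey gone) → extinct.
Round 3: Smallmouth Bass (all prey gone), Brown Trout (all prey gone) → extinct.
No further losses. Total secondary extinctions: 6.

6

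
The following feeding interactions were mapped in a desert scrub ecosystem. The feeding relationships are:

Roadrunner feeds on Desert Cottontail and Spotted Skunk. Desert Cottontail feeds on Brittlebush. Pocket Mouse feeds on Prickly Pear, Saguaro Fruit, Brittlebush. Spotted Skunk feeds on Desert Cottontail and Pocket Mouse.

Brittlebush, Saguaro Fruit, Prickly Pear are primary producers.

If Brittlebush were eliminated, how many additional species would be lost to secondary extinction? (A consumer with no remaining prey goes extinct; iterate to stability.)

Remove Brittlebush.
Round 1: Desert Cottontail (all prey gone) → extinct.
No further losses. Total secondary extinctions: 1.

1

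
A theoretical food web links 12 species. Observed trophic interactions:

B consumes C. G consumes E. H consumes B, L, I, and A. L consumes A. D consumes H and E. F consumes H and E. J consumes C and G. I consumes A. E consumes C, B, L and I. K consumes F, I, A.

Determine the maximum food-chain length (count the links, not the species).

One longest chain: A → L → E → G → J.
It has 5 species and 4 links.

4 links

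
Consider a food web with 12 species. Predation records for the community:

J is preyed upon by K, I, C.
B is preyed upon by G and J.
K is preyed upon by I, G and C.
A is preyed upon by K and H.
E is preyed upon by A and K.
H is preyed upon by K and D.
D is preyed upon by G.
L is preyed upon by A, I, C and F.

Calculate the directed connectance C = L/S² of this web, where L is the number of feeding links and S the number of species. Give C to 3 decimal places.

C = 0.132

The web has S = 12 species and L = 19 feeding links.
C = L / S² = 19 / 144 = 0.1319 ≈ 0.132.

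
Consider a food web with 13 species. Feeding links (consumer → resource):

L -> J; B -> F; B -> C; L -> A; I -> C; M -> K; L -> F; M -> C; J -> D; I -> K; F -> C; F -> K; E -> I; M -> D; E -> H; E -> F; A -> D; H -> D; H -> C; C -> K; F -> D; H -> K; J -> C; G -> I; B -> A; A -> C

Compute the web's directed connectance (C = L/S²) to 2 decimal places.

C = 0.15

The web has S = 13 species and L = 26 feeding links.
C = L / S² = 26 / 169 = 0.1538 ≈ 0.15.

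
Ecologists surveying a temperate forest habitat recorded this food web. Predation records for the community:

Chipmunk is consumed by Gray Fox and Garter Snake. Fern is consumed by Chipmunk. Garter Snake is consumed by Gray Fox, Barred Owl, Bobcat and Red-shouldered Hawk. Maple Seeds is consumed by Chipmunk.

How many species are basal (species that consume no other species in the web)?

2

Basal species (no prey listed): Fern, Maple Seeds.
Count: 2.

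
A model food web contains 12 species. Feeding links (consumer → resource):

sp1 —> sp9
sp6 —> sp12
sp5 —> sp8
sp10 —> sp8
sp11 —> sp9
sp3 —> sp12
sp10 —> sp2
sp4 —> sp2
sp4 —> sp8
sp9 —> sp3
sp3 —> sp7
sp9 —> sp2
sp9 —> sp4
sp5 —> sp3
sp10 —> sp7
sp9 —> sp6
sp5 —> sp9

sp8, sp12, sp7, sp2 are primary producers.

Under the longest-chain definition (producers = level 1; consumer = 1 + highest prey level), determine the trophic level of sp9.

Trophic level 3

sp12 is a producer → level 1.
sp6 eats sp12 → level 2.
sp9 eats sp6 (level 2); other prey at levels: sp2 1, sp4 2, sp3 2 → level 3.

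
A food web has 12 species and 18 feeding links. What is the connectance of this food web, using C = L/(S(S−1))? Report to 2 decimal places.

C = 0.14

The web has S = 12 species and L = 18 feeding links.
C = L / (S(S−1)) = 18 / 132 = 0.1364 ≈ 0.14.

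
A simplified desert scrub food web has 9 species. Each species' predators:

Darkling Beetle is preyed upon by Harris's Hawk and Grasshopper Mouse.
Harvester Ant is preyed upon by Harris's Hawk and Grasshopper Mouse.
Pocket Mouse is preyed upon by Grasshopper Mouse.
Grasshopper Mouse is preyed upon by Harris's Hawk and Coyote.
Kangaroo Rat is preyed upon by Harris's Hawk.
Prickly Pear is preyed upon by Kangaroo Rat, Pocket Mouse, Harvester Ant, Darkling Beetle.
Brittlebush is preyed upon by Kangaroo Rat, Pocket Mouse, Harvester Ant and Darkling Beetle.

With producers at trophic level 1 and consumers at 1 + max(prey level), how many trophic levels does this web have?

Producers (level 1): Brittlebush, Prickly Pear.
Brittlebush → Darkling Beetle → Grasshopper Mouse → Harris's Hawk gives Harris's Hawk level 4.
No species has a prey at level 4, so no species reaches level 5.

4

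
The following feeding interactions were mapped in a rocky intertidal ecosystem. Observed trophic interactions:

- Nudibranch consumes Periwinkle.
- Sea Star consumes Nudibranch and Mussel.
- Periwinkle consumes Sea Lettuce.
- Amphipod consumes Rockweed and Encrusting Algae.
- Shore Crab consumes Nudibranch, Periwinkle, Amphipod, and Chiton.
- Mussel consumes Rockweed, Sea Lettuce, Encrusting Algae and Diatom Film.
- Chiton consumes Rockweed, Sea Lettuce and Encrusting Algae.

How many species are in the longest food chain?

One longest chain: Sea Lettuce → Periwinkle → Nudibranch → Sea Star.
It has 4 species and 3 links.

4 species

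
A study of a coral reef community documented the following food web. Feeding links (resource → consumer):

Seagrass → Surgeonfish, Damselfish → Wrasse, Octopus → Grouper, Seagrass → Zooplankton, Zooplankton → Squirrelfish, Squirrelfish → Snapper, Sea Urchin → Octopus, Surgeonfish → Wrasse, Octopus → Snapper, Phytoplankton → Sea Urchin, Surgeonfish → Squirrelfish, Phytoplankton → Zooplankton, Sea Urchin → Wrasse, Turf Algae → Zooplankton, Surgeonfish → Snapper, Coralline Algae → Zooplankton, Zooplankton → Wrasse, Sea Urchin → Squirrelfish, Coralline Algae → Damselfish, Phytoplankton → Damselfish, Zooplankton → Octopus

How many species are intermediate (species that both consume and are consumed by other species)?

6

Intermediate species (has both prey and predators): Sea Urchin, Surgeonfish, Damselfish, Zooplankton, Octopus, Squirrelfish.
Count: 6.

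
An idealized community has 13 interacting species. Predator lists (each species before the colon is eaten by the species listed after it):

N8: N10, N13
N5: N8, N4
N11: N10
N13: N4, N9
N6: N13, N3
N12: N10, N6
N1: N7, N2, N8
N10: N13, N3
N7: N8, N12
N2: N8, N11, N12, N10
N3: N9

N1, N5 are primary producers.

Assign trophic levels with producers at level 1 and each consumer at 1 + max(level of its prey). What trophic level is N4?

Trophic level 6

N1 is a producer → level 1.
N7 eats N1 → level 2.
N12 eats N7 (level 2); other prey at levels: N2 2 → level 3.
N6 eats N12 → level 4.
N13 eats N6 (level 4); other prey at levels: N8 3, N10 4 → level 5.
N4 eats N13 (level 5); other prey at levels: N5 1 → level 6.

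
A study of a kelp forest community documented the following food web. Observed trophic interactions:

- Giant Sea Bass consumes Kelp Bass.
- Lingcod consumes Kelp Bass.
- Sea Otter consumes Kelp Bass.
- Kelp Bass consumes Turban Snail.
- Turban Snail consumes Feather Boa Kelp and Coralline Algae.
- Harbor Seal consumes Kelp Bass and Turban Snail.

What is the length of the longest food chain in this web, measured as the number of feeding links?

One longest chain: Coralline Algae → Turban Snail → Kelp Bass → Giant Sea Bass.
It has 4 species and 3 links.

3 links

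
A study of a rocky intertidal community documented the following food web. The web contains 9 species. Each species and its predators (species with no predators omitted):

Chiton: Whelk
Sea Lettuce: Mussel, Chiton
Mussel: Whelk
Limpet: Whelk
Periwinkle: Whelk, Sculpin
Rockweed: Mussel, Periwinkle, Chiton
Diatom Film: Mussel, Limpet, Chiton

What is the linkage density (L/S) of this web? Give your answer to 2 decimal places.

There are L = 13 links among S = 9 species.
L/S = 13/9 = 1.4444 ≈ 1.44.

L/S = 1.44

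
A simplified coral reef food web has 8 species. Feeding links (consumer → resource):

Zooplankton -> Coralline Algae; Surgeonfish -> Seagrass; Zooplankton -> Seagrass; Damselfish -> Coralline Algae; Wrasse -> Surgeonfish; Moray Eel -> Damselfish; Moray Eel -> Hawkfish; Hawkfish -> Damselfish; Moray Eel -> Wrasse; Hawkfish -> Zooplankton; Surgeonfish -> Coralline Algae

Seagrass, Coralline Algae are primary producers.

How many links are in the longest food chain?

One longest chain: Coralline Algae → Damselfish → Hawkfish → Moray Eel.
It has 4 species and 3 links.

3 links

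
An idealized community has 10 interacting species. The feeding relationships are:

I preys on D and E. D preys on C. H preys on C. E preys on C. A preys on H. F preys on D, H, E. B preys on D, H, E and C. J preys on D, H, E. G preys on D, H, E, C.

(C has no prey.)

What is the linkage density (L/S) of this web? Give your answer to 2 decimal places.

L/S = 2.00

There are L = 20 links among S = 10 species.
L/S = 20/10 = 2.0000 ≈ 2.00.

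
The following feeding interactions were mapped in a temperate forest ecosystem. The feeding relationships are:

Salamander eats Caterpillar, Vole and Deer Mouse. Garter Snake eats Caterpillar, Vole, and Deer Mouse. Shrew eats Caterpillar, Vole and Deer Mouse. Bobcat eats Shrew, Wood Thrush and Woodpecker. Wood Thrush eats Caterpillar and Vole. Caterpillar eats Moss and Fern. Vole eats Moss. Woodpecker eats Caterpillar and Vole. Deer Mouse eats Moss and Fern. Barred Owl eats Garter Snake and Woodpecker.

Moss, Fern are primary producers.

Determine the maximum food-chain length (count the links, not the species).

3 links

One longest chain: Moss → Caterpillar → Garter Snake → Barred Owl.
It has 4 species and 3 links.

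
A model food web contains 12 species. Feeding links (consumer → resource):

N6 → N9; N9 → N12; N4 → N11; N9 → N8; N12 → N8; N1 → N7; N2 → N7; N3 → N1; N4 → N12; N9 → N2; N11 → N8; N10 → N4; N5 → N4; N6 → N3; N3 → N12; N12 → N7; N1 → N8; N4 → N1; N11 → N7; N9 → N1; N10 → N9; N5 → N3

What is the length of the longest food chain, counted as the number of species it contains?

One longest chain: N8 → N12 → N3 → N5.
It has 4 species and 3 links.

4 species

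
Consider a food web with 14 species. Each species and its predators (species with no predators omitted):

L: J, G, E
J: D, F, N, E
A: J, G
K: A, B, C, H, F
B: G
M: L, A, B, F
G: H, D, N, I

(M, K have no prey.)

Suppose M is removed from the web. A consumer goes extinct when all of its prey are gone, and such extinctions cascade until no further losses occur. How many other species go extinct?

Remove M.
Round 1: L (all prey gone) → extinct.
No further losses. Total secondary extinctions: 1.

1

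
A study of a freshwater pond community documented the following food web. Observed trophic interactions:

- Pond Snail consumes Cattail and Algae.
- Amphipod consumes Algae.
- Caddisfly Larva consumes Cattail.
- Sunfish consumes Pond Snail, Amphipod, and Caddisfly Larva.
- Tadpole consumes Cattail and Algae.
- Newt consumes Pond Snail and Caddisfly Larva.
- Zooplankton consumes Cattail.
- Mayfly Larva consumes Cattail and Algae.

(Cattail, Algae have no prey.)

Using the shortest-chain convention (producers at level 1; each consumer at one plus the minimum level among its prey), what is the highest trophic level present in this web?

Producers (level 1): Cattail, Algae.
Following each consumer down to its lowest-level prey: Cattail → Caddisfly Larva → Sunfish (levels 1 through 3).
All prey of Sunfish (Caddisfly Larva 2, Pond Snail 2, Amphipod 2) are at level 2 or above, so Sunfish is at level 1 + 2 = 3.
Every consumer has at least one prey at level 2 or below, so none exceeds level 3.

3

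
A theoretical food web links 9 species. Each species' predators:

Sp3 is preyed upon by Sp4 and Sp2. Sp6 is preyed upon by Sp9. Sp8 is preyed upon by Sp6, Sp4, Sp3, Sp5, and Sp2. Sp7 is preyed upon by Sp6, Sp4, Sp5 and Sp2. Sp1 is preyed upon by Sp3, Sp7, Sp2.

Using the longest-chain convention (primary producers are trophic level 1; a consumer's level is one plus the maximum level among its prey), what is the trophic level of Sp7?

Trophic level 2

Sp1 is a producer → level 1.
Sp7 eats Sp1 → level 2.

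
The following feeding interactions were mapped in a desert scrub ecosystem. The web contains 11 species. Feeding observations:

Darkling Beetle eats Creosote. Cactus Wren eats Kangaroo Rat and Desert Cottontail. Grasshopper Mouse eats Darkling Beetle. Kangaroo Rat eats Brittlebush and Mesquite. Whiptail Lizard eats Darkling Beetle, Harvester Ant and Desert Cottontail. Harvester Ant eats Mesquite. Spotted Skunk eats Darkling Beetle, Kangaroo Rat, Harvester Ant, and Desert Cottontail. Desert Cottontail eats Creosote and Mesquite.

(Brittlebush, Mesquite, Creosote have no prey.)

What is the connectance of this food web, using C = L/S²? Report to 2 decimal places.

C = 0.13

The web has S = 11 species and L = 16 feeding links.
C = L / S² = 16 / 121 = 0.1322 ≈ 0.13.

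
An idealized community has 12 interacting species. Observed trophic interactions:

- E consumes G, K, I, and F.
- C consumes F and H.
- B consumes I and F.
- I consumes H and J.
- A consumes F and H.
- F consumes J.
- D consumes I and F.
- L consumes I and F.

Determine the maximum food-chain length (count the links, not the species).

One longest chain: J → F → A.
It has 3 species and 2 links.

2 links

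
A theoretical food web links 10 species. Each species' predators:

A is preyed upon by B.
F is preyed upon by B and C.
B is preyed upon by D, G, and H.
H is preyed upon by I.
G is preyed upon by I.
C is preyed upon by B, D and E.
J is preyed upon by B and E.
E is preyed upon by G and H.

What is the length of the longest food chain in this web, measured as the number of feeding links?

One longest chain: F → C → B → H → I.
It has 5 species and 4 links.

4 links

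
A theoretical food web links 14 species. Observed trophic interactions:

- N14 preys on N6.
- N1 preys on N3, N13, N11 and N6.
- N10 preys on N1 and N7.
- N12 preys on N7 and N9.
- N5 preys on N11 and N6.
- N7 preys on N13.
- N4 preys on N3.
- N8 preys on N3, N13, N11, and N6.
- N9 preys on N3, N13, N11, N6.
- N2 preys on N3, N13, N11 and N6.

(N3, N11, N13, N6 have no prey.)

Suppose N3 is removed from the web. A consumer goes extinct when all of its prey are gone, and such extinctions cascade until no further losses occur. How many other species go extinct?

1

Remove N3.
Round 1: N4 (all prey gone) → extinct.
No further losses. Total secondary extinctions: 1.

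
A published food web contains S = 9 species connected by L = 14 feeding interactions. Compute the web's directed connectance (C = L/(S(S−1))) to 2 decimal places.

The web has S = 9 species and L = 14 feeding links.
C = L / (S(S−1)) = 14 / 72 = 0.1944 ≈ 0.19.

C = 0.19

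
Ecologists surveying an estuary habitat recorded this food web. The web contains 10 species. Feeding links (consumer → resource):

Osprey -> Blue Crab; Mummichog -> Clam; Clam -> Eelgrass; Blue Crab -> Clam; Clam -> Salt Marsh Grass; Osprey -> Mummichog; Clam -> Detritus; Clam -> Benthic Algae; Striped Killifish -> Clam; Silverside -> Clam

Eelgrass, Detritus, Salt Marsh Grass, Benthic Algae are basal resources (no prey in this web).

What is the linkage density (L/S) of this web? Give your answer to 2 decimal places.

L/S = 1.00

There are L = 10 links among S = 10 species.
L/S = 10/10 = 1.0000 ≈ 1.00.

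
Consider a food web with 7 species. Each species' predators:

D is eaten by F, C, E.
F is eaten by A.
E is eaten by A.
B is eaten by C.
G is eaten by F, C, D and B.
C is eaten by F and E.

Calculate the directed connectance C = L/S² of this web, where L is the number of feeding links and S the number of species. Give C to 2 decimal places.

The web has S = 7 species and L = 12 feeding links.
C = L / S² = 12 / 49 = 0.2449 ≈ 0.24.

C = 0.24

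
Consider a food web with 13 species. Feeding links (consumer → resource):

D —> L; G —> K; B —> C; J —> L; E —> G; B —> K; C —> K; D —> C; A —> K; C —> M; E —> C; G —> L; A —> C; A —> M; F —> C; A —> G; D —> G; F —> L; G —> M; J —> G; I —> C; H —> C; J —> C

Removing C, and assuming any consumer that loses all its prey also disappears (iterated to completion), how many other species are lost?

Remove C.
Round 1: H (all prey gone), I (all prey gone) → extinct.
No further losses. Total secondary extinctions: 2.

2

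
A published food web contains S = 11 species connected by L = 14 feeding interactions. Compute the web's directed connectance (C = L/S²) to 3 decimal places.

The web has S = 11 species and L = 14 feeding links.
C = L / S² = 14 / 121 = 0.1157 ≈ 0.116.

C = 0.116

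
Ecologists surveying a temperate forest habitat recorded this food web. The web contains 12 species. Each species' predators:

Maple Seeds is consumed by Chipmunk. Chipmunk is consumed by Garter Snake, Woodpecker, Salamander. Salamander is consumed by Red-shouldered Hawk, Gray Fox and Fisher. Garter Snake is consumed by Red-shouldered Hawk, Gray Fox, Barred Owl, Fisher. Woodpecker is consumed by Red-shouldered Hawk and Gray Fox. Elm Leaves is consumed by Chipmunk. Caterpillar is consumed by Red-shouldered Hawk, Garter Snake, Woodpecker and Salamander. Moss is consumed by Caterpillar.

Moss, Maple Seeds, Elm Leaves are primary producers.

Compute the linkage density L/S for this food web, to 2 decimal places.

L/S = 1.58

There are L = 19 links among S = 12 species.
L/S = 19/12 = 1.5833 ≈ 1.58.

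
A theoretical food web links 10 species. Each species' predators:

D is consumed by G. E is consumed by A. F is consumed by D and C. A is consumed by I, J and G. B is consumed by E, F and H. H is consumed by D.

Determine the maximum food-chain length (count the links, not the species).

3 links

One longest chain: B → E → A → I.
It has 4 species and 3 links.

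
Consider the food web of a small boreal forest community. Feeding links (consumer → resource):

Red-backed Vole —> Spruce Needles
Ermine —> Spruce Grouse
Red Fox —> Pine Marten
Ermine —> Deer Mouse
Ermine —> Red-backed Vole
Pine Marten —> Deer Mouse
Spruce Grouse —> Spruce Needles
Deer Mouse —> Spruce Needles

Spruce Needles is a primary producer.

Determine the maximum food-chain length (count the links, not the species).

One longest chain: Spruce Needles → Deer Mouse → Pine Marten → Red Fox.
It has 4 species and 3 links.

3 links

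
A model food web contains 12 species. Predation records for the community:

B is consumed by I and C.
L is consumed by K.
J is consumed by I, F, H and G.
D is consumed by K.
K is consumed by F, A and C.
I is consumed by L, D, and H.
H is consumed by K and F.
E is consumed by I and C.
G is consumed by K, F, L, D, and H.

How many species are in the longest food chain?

5 species

One longest chain: J → G → H → K → C.
It has 5 species and 4 links.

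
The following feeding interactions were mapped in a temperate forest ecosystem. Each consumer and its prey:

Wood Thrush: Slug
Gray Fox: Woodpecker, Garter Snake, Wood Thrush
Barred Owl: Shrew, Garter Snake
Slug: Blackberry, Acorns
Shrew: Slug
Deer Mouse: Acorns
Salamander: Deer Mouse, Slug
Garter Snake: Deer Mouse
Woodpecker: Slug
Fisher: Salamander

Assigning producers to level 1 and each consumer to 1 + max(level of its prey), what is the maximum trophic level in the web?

4

Producers (level 1): Blackberry, Acorns.
Blackberry → Slug → Wood Thrush → Gray Fox gives Gray Fox level 4.
No species has a prey at level 4, so no species reaches level 5.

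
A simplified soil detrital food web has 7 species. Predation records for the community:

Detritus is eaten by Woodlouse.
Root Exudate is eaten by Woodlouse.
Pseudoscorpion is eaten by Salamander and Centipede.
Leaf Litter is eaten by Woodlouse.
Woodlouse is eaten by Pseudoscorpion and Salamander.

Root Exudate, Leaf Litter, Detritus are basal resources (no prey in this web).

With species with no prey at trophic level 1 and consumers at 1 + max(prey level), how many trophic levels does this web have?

4

Basal resources (level 1): Root Exudate, Leaf Litter, Detritus.
Root Exudate → Woodlouse → Pseudoscorpion → Salamander gives Salamander level 4.
No species has a prey at level 4, so no species reaches level 5.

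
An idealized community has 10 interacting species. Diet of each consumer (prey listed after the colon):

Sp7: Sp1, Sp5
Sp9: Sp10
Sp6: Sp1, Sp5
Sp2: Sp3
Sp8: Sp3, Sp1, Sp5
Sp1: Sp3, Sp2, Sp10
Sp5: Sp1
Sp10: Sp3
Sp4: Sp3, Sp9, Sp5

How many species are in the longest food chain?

One longest chain: Sp3 → Sp2 → Sp1 → Sp5 → Sp6.
It has 5 species and 4 links.

5 species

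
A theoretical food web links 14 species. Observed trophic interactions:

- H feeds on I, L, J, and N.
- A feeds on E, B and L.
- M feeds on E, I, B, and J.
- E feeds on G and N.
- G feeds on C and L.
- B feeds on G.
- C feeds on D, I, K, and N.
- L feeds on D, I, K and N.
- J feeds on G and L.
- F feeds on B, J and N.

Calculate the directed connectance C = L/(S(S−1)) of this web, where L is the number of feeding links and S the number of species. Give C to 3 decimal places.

The web has S = 14 species and L = 29 feeding links.
C = L / (S(S−1)) = 29 / 182 = 0.1593 ≈ 0.159.

C = 0.159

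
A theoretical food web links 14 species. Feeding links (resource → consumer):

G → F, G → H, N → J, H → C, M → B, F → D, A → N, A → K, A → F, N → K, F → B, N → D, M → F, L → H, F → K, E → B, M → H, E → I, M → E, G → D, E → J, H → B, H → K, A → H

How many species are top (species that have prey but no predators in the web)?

Top species (has prey, but nothing eats it): I, J, K, B, C, D.
Count: 6.

6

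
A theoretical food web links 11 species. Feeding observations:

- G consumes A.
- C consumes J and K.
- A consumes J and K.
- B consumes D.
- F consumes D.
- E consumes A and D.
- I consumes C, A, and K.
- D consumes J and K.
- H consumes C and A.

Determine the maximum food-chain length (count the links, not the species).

One longest chain: J → D → E.
It has 3 species and 2 links.

2 links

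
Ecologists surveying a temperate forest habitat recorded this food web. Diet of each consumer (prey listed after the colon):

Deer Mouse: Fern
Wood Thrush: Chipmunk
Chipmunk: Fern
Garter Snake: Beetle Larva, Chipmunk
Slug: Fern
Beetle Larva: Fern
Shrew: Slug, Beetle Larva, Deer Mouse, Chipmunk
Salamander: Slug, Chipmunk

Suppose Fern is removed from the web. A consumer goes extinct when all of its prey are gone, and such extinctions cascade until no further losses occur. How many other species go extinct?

8

Remove Fern.
Round 1: Slug (all prey gone), Beetle Larva (all prey gone), Deer Mouse (all prey gone), Chipmunk (all prey gone) → extinct.
Round 2: Salamander (all prey gone), Garter Snake (all prey gone), Shrew (all prey gone), Wood Thrush (all prey gone) → extinct.
No further losses. Total secondary extinctions: 8.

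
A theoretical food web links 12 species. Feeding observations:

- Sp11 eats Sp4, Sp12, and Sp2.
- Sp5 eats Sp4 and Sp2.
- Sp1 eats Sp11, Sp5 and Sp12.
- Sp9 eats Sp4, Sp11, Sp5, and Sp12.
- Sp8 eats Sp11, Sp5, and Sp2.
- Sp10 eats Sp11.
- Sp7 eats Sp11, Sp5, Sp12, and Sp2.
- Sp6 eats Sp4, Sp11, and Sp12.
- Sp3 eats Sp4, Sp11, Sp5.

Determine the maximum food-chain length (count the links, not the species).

One longest chain: Sp12 → Sp11 → Sp9.
It has 3 species and 2 links.

2 links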